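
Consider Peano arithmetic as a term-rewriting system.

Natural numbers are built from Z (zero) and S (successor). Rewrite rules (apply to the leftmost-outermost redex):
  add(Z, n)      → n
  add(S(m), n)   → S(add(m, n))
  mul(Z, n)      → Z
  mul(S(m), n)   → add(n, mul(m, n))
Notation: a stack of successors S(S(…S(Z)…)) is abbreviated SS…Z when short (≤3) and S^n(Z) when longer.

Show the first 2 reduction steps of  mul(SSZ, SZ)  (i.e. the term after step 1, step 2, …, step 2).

  start: mul(SSZ, SZ)
  →1  add(SZ, mul(SZ, SZ))
  →2  S(add(Z, mul(SZ, SZ)))

Answer: after 2 steps: S(add(Z, mul(SZ, SZ)))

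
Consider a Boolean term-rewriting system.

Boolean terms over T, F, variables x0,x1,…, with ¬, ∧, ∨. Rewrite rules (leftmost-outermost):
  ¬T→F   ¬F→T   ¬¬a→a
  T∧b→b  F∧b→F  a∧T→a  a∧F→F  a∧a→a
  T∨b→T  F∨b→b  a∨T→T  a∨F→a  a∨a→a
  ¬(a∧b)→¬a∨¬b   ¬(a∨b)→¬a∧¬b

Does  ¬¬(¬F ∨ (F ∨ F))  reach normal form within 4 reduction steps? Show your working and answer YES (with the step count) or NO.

Answer: YES — reaches normal form T in 3 ≤ 4 steps

Derivation:
  start: ¬¬(¬F ∨ (F ∨ F))
  [1] ¬F ∨ (F ∨ F)
  [2] T ∨ (F ∨ F)
  [3] T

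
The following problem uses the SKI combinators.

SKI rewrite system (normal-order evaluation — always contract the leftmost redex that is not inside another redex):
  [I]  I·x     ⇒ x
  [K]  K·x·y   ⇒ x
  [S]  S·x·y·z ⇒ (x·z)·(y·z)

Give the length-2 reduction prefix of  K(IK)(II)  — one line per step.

  start: K(IK)(II)
  step 1: IK
  step 2: K

Answer: after 2 steps: K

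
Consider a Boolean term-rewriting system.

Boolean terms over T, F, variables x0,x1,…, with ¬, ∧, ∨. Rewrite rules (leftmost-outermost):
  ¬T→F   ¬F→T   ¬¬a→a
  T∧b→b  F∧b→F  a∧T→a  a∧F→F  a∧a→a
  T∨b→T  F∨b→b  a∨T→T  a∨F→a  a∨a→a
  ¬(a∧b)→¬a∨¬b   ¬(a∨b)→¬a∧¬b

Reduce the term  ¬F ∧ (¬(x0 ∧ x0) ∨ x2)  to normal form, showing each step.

  start: ¬F ∧ (¬(x0 ∧ x0) ∨ x2)
  step 1: T ∧ (¬(x0 ∧ x0) ∨ x2)
  step 2: ¬(x0 ∧ x0) ∨ x2
  step 3: (¬x0 ∨ ¬x0) ∨ x2
  step 4: ¬x0 ∨ x2

Answer: normal form = ¬x0 ∨ x2  (in 4 steps)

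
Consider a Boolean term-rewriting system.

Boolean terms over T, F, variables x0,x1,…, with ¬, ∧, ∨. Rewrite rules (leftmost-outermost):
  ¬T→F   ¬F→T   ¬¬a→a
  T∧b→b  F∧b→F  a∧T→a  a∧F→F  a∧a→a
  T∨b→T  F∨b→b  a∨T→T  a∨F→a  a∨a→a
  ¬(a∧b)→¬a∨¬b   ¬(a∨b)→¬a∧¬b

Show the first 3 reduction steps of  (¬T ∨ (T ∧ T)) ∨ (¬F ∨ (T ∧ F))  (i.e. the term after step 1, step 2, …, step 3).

Answer: after 3 steps: T ∨ (¬F ∨ (T ∧ F))

Derivation:
  start: (¬T ∨ (T ∧ T)) ∨ (¬F ∨ (T ∧ F))
  step 1: (F ∨ (T ∧ T)) ∨ (¬F ∨ (T ∧ F))
  step 2: (T ∧ T) ∨ (¬F ∨ (T ∧ F))
  step 3: T ∨ (¬F ∨ (T ∧ F))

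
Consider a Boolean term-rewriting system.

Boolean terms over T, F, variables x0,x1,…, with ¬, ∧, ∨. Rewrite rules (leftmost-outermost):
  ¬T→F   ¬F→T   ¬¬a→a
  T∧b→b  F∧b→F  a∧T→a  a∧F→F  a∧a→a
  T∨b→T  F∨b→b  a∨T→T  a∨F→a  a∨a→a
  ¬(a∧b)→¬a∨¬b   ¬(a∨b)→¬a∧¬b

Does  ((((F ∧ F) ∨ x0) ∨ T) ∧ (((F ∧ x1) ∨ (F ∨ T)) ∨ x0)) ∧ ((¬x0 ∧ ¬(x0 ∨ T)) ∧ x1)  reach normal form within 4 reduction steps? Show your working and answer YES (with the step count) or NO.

Answer: NO — after 4 steps the term is ((F ∨ T) ∨ x0) ∧ ((¬x0 ∧ ¬(x0 ∨ T)) ∧ x1), not yet normal

Reduction:
  start: ((((F ∧ F) ∨ x0) ∨ T) ∧ (((F ∧ x1) ∨ (F ∨ T)) ∨ x0)) ∧ ((¬x0 ∧ ¬(x0 ∨ T)) ∧ x1)
  step 1: (T ∧ (((F ∧ x1) ∨ (F ∨ T)) ∨ x0)) ∧ ((¬x0 ∧ ¬(x0 ∨ T)) ∧ x1)
  step 2: (((F ∧ x1) ∨ (F ∨ T)) ∨ x0) ∧ ((¬x0 ∧ ¬(x0 ∨ T)) ∧ x1)
  step 3: ((F ∨ (F ∨ T)) ∨ x0) ∧ ((¬x0 ∧ ¬(x0 ∨ T)) ∧ x1)
  step 4: ((F ∨ T) ∨ x0) ∧ ((¬x0 ∧ ¬(x0 ∨ T)) ∧ x1)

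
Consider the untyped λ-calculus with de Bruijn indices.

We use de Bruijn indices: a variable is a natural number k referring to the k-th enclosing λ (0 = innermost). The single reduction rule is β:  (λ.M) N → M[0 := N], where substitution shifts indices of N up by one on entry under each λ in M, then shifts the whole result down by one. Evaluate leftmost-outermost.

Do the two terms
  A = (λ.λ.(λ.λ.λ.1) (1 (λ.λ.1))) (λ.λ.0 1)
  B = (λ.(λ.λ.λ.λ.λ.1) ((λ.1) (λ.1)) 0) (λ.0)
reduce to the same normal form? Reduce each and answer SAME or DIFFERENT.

Answer: SAME — A ⇓ λ.λ.λ.1, B ⇓ λ.λ.λ.1

Derivation:
Term A:
  start: (λ.λ.(λ.λ.λ.1) (1 (λ.λ.1))) (λ.λ.0 1)
  [1] λ.(λ.λ.λ.1) ((λ.λ.0 1) (λ.λ.1))
  [2] λ.λ.λ.1

Term B:
  start: (λ.(λ.λ.λ.λ.λ.1) ((λ.1) (λ.1)) 0) (λ.0)
  [1] (λ.λ.λ.λ.λ.1) ((λ.λ.0) (λ.λ.0)) (λ.0)
  [2] (λ.λ.λ.λ.1) (λ.0)
  [3] λ.λ.λ.1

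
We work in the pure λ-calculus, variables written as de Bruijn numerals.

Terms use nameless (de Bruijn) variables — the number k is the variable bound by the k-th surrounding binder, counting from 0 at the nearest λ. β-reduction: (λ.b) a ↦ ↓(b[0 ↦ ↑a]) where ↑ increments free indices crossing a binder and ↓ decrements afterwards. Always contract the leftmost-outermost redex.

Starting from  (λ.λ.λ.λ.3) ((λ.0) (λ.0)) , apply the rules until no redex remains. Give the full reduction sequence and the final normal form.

  start: (λ.λ.λ.λ.3) ((λ.0) (λ.0))
  →1  λ.λ.λ.(λ.0) (λ.0)
  →2  λ.λ.λ.λ.0

Answer: normal form = λ.λ.λ.λ.0  (in 2 steps)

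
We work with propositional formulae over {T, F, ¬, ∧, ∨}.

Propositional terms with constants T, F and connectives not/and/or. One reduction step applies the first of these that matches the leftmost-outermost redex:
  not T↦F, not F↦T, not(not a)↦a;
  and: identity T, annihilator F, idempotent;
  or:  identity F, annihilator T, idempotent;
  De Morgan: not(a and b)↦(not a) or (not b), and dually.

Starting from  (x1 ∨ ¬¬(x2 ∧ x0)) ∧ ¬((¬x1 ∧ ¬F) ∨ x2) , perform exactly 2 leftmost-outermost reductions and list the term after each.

Answer: after 2 steps: (x1 ∨ (x2 ∧ x0)) ∧ (¬(¬x1 ∧ ¬F) ∧ ¬x2)

Reduction:
  start: (x1 ∨ ¬¬(x2 ∧ x0)) ∧ ¬((¬x1 ∧ ¬F) ∨ x2)
  step 1: (x1 ∨ (x2 ∧ x0)) ∧ ¬((¬x1 ∧ ¬F) ∨ x2)
  step 2: (x1 ∨ (x2 ∧ x0)) ∧ (¬(¬x1 ∧ ¬F) ∧ ¬x2)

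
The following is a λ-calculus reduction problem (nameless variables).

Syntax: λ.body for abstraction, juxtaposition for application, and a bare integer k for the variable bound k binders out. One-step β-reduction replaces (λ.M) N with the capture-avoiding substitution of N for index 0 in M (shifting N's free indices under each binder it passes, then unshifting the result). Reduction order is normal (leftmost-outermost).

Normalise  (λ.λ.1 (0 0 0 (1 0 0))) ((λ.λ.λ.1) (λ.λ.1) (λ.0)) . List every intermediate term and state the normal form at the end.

  start: (λ.λ.1 (0 0 0 (1 0 0))) ((λ.λ.λ.1) (λ.λ.1) (λ.0))
  step 1: λ.(λ.λ.λ.1) (λ.λ.1) (λ.0) (0 0 0 ((λ.λ.λ.1) (λ.λ.1) (λ.0) 0 0))
  step 2: λ.(λ.λ.1) (λ.0) (0 0 0 ((λ.λ.λ.1) (λ.λ.1) (λ.0) 0 0))
  step 3: λ.(λ.λ.0) (0 0 0 ((λ.λ.λ.1) (λ.λ.1) (λ.0) 0 0))
  step 4: λ.λ.0

Answer: normal form = λ.λ.0  (in 4 steps)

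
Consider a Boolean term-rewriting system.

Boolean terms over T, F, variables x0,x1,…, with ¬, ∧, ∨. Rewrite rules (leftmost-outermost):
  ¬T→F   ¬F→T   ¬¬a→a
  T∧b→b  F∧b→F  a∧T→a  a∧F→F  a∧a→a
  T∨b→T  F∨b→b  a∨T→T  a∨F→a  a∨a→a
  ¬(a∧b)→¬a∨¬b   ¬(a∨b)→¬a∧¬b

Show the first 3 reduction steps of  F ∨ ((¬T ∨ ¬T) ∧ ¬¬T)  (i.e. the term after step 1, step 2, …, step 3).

  start: F ∨ ((¬T ∨ ¬T) ∧ ¬¬T)
  [1] (¬T ∨ ¬T) ∧ ¬¬T
  [2] ¬T ∧ ¬¬T
  [3] F ∧ ¬¬T

Answer: after 3 steps: F ∧ ¬¬T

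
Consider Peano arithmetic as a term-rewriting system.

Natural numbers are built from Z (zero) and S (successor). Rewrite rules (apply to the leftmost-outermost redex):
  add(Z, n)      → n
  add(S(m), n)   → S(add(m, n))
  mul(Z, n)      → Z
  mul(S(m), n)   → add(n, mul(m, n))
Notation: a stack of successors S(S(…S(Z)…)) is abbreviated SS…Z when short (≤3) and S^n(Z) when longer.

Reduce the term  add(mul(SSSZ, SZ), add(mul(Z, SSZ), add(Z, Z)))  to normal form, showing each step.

Answer: normal form = SSSZ  (in 17 steps)

Working:
  start: add(mul(SSSZ, SZ), add(mul(Z, SSZ), add(Z, Z)))
  step 1: add(add(SZ, mul(SSZ, SZ)), add(mul(Z, SSZ), add(Z, Z)))
  step 2: add(S(add(Z, mul(SSZ, SZ))), add(mul(Z, SSZ), add(Z, Z)))
  step 3: S(add(add(Z, mul(SSZ, SZ)), add(mul(Z, SSZ), add(Z, Z))))
  step 4: S(add(mul(SSZ, SZ), add(mul(Z, SSZ), add(Z, Z))))
  step 5: S(add(add(SZ, mul(SZ, SZ)), add(mul(Z, SSZ), add(Z, Z))))
  step 6: S(add(S(add(Z, mul(SZ, SZ))), add(mul(Z, SSZ), add(Z, Z))))
  step 7: S(S(add(add(Z, mul(SZ, SZ)), add(mul(Z, SSZ), add(Z, Z)))))
  step 8: S(S(add(mul(SZ, SZ), add(mul(Z, SSZ), add(Z, Z)))))
  step 9: S(S(add(add(SZ, mul(Z, SZ)), add(mul(Z, SSZ), add(Z, Z)))))
  step 10: S(S(add(S(add(Z, mul(Z, SZ))), add(mul(Z, SSZ), add(Z, Z)))))
  step 11: S(S(S(add(add(Z, mul(Z, SZ)), add(mul(Z, SSZ), add(Z, Z))))))
  step 12: S(S(S(add(mul(Z, SZ), add(mul(Z, SSZ), add(Z, Z))))))
  step 13: S(S(S(add(Z, add(mul(Z, SSZ), add(Z, Z))))))
  step 14: S(S(S(add(mul(Z, SSZ), add(Z, Z)))))
  step 15: S(S(S(add(Z, add(Z, Z)))))
  step 16: S(S(S(add(Z, Z))))
  step 17: SSSZ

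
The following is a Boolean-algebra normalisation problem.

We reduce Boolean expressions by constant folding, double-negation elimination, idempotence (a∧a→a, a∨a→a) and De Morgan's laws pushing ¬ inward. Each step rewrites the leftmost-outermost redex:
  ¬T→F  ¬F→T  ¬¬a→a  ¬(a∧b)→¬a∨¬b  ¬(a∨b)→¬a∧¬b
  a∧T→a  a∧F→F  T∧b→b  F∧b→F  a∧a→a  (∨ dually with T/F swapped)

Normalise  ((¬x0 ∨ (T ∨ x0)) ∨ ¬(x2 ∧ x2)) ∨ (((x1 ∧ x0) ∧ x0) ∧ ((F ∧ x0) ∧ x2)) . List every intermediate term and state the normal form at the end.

Answer: normal form = T  (in 4 steps)

Working:
  start: ((¬x0 ∨ (T ∨ x0)) ∨ ¬(x2 ∧ x2)) ∨ (((x1 ∧ x0) ∧ x0) ∧ ((F ∧ x0) ∧ x2))
  [1] ((¬x0 ∨ T) ∨ ¬(x2 ∧ x2)) ∨ (((x1 ∧ x0) ∧ x0) ∧ ((F ∧ x0) ∧ x2))
  [2] (T ∨ ¬(x2 ∧ x2)) ∨ (((x1 ∧ x0) ∧ x0) ∧ ((F ∧ x0) ∧ x2))
  [3] T ∨ (((x1 ∧ x0) ∧ x0) ∧ ((F ∧ x0) ∧ x2))
  [4] T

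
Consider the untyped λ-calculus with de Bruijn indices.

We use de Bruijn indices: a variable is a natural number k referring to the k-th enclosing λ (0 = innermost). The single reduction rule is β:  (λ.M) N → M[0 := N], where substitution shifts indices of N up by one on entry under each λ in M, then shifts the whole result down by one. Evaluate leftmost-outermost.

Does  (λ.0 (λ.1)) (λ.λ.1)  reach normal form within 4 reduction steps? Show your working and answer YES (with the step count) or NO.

  start: (λ.0 (λ.1)) (λ.λ.1)
  [1] (λ.λ.1) (λ.λ.λ.1)
  [2] λ.λ.λ.λ.1

Answer: YES — reaches normal form λ.λ.λ.λ.1 in 2 ≤ 4 steps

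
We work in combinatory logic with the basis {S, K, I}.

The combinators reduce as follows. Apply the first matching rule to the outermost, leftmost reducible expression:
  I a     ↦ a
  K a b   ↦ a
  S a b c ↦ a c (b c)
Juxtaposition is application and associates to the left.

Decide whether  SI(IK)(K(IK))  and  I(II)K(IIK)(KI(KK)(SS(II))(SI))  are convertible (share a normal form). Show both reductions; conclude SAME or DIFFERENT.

Answer: SAME — A ⇓ K, B ⇓ K

Derivation:
Term A:
  start: SI(IK)(K(IK))
  →1  I(K(IK))(IK(K(IK)))
  →2  K(IK)(IK(K(IK)))
  →3  IK
  →4  K

Term B:
  start: I(II)K(IIK)(KI(KK)(SS(II))(SI))
  →1  IIK(IIK)(KI(KK)(SS(II))(SI))
  →2  IK(IIK)(KI(KK)(SS(II))(SI))
  →3  K(IIK)(KI(KK)(SS(II))(SI))
  →4  IIK
  →5  IK
  →6  K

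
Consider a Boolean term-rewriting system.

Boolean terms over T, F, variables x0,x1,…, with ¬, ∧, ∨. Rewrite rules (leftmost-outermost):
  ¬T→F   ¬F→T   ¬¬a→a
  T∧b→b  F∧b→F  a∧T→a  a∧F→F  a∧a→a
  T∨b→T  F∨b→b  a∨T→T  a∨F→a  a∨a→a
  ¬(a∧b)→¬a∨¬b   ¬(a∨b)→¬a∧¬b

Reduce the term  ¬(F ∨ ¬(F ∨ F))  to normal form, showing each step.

Answer: normal form = F  (in 5 steps)

Reduction:
  start: ¬(F ∨ ¬(F ∨ F))
  [1] ¬F ∧ ¬¬(F ∨ F)
  [2] T ∧ ¬¬(F ∨ F)
  [3] ¬¬(F ∨ F)
  [4] F ∨ F
  [5] F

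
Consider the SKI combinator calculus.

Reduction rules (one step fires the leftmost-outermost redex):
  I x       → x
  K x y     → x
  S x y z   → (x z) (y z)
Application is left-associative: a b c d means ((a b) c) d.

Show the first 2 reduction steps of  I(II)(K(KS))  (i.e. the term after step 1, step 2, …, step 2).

Answer: after 2 steps: I(K(KS))

Derivation:
  start: I(II)(K(KS))
  →1  II(K(KS))
  →2  I(K(KS))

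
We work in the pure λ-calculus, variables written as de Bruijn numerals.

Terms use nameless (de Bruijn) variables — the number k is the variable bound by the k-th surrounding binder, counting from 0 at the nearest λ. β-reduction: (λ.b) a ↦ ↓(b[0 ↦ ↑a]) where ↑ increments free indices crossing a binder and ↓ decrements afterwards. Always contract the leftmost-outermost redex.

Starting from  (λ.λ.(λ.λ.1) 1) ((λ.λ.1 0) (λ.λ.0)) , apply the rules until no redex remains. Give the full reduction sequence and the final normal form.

  start: (λ.λ.(λ.λ.1) 1) ((λ.λ.1 0) (λ.λ.0))
  [1] λ.(λ.λ.1) ((λ.λ.1 0) (λ.λ.0))
  [2] λ.λ.(λ.λ.1 0) (λ.λ.0)
  [3] λ.λ.λ.(λ.λ.0) 0
  [4] λ.λ.λ.λ.0

Answer: normal form = λ.λ.λ.λ.0  (in 4 steps)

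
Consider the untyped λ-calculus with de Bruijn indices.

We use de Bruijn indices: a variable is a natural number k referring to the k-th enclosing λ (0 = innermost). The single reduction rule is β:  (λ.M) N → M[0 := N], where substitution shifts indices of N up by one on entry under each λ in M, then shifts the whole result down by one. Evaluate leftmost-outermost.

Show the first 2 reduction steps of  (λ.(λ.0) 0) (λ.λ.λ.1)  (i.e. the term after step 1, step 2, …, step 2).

  start: (λ.(λ.0) 0) (λ.λ.λ.1)
  [1] (λ.0) (λ.λ.λ.1)
  [2] λ.λ.λ.1

Answer: after 2 steps: λ.λ.λ.1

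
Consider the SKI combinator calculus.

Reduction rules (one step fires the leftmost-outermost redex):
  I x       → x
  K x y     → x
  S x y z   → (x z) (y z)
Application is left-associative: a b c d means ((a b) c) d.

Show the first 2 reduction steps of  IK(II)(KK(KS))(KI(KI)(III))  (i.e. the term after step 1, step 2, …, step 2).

  start: IK(II)(KK(KS))(KI(KI)(III))
  →1  K(II)(KK(KS))(KI(KI)(III))
  →2  II(KI(KI)(III))

Answer: after 2 steps: II(KI(KI)(III))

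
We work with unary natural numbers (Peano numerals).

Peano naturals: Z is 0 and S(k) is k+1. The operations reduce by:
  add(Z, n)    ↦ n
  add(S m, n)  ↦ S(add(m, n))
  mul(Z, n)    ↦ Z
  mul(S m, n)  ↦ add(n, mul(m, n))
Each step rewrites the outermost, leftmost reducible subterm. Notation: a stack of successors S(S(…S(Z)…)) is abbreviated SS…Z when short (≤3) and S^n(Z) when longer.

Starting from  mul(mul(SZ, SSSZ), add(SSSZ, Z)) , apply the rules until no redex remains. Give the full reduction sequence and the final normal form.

Answer: normal form = S^9(Z)  (in 34 steps)

Working:
  start: mul(mul(SZ, SSSZ), add(SSSZ, Z))
  →1  mul(add(SSSZ, mul(Z, SSSZ)), add(SSSZ, Z))
  →2  mul(S(add(SSZ, mul(Z, SSSZ))), add(SSSZ, Z))
  →3  add(add(SSSZ, Z), mul(add(SSZ, mul(Z, SSSZ)), add(SSSZ, Z)))
  →4  add(S(add(SSZ, Z)), mul(add(SSZ, mul(Z, SSSZ)), add(SSSZ, Z)))
  →5  S(add(add(SSZ, Z), mul(add(SSZ, mul(Z, SSSZ)), add(SSSZ, Z))))
  →6  S(add(S(add(SZ, Z)), mul(add(SSZ, mul(Z, SSSZ)), add(SSSZ, Z))))
  →7  S(S(add(add(SZ, Z), mul(add(SSZ, mul(Z, SSSZ)), add(SSSZ, Z)))))
  →8  S(S(add(S(add(Z, Z)), mul(add(SSZ, mul(Z, SSSZ)), add(SSSZ, Z)))))
  →9  S(S(S(add(add(Z, Z), mul(add(SSZ, mul(Z, SSSZ)), add(SSSZ, Z))))))
  →10  S(S(S(add(Z, mul(add(SSZ, mul(Z, SSSZ)), add(SSSZ, Z))))))
  →11  S(S(S(mul(add(SSZ, mul(Z, SSSZ)), add(SSSZ, Z)))))
  →12  S(S(S(mul(S(add(SZ, mul(Z, SSSZ))), add(SSSZ, Z)))))
  →13  S(S(S(add(add(SSSZ, Z), mul(add(SZ, mul(Z, SSSZ)), add(SSSZ, Z))))))
  →14  S(S(S(add(S(add(SSZ, Z)), mul(add(SZ, mul(Z, SSSZ)), add(SSSZ, Z))))))
  →15  S(S(S(S(add(add(SSZ, Z), mul(add(SZ, mul(Z, SSSZ)), add(SSSZ, Z)))))))
  →16  S(S(S(S(add(S(add(SZ, Z)), mul(add(SZ, mul(Z, SSSZ)), add(SSSZ, Z)))))))
  →17  S(S(S(S(S(add(add(SZ, Z), mul(add(SZ, mul(Z, SSSZ)), add(SSSZ, Z))))))))
  →18  S(S(S(S(S(add(S(add(Z, Z)), mul(add(SZ, mul(Z, SSSZ)), add(SSSZ, Z))))))))
  →19  S(S(S(S(S(S(add(add(Z, Z), mul(add(SZ, mul(Z, SSSZ)), add(SSSZ, Z)))))))))
  →20  S(S(S(S(S(S(add(Z, mul(add(SZ, mul(Z, SSSZ)), add(SSSZ, Z)))))))))
  →21  S(S(S(S(S(S(mul(add(SZ, mul(Z, SSSZ)), add(SSSZ, Z))))))))
  →22  S(S(S(S(S(S(mul(S(add(Z, mul(Z, SSSZ))), add(SSSZ, Z))))))))
  →23  S(S(S(S(S(S(add(add(SSSZ, Z), mul(add(Z, mul(Z, SSSZ)), add(SSSZ, Z)))))))))
  →24  S(S(S(S(S(S(add(S(add(SSZ, Z)), mul(add(Z, mul(Z, SSSZ)), add(SSSZ, Z)))))))))
  →25  S(S(S(S(S(S(S(add(add(SSZ, Z), mul(add(Z, mul(Z, SSSZ)), add(SSSZ, Z))))))))))
  →26  S(S(S(S(S(S(S(add(S(add(SZ, Z)), mul(add(Z, mul(Z, SSSZ)), add(SSSZ, Z))))))))))
  →27  S(S(S(S(S(S(S(S(add(add(SZ, Z), mul(add(Z, mul(Z, SSSZ)), add(SSSZ, Z)))))))))))
  →28  S(S(S(S(S(S(S(S(add(S(add(Z, Z)), mul(add(Z, mul(Z, SSSZ)), add(SSSZ, Z)))))))))))
  →29  S(S(S(S(S(S(S(S(S(add(add(Z, Z), mul(add(Z, mul(Z, SSSZ)), add(SSSZ, Z))))))))))))
  →30  S(S(S(S(S(S(S(S(S(add(Z, mul(add(Z, mul(Z, SSSZ)), add(SSSZ, Z))))))))))))
  →31  S(S(S(S(S(S(S(S(S(mul(add(Z, mul(Z, SSSZ)), add(SSSZ, Z)))))))))))
  →32  S(S(S(S(S(S(S(S(S(mul(mul(Z, SSSZ), add(SSSZ, Z)))))))))))
  →33  S(S(S(S(S(S(S(S(S(mul(Z, add(SSSZ, Z)))))))))))
  →34  S^9(Z)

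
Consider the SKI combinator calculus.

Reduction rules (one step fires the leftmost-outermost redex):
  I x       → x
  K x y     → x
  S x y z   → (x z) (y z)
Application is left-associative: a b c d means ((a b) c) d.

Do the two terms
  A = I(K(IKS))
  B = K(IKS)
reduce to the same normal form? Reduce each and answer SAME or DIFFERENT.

Answer: SAME — A ⇓ K(KS), B ⇓ K(KS)

Reduction:
Term A:
  start: I(K(IKS))
  step 1: K(IKS)
  step 2: K(KS)

Term B:
  start: K(IKS)
  step 1: K(KS)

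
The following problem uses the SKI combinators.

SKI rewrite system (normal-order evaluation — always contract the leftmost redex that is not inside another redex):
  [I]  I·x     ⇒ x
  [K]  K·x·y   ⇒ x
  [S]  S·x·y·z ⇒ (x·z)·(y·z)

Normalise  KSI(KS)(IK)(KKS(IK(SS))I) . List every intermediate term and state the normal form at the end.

  start: KSI(KS)(IK)(KKS(IK(SS))I)
  step 1: S(KS)(IK)(KKS(IK(SS))I)
  step 2: KS(KKS(IK(SS))I)(IK(KKS(IK(SS))I))
  step 3: S(IK(KKS(IK(SS))I))
  step 4: S(K(KKS(IK(SS))I))
  step 5: S(K(K(IK(SS))I))
  step 6: S(K(IK(SS)))
  step 7: S(K(K(SS)))

Answer: normal form = S(K(K(SS)))  (in 7 steps)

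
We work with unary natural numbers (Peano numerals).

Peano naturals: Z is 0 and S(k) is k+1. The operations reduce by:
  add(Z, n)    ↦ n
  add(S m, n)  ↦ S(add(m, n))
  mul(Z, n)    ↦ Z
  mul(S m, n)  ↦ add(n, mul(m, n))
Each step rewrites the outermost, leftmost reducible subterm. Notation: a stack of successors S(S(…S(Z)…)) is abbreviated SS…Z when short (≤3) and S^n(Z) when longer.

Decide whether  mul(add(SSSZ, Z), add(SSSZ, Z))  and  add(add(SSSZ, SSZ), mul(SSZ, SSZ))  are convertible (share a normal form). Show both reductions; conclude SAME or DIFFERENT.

Term A:
  start: mul(add(SSSZ, Z), add(SSSZ, Z))
  step 1: mul(S(add(SSZ, Z)), add(SSSZ, Z))
  step 2: add(add(SSSZ, Z), mul(add(SSZ, Z), add(SSSZ, Z)))
  step 3: add(S(add(SSZ, Z)), mul(add(SSZ, Z), add(SSSZ, Z)))
  step 4: S(add(add(SSZ, Z), mul(add(SSZ, Z), add(SSSZ, Z))))
  step 5: S(add(S(add(SZ, Z)), mul(add(SSZ, Z), add(SSSZ, Z))))
  step 6: S(S(add(add(SZ, Z), mul(add(SSZ, Z), add(SSSZ, Z)))))
  step 7: S(S(add(S(add(Z, Z)), mul(add(SSZ, Z), add(SSSZ, Z)))))
  step 8: S(S(S(add(add(Z, Z), mul(add(SSZ, Z), add(SSSZ, Z))))))
  step 9: S(S(S(add(Z, mul(add(SSZ, Z), add(SSSZ, Z))))))
  step 10: S(S(S(mul(add(SSZ, Z), add(SSSZ, Z)))))
  step 11: S(S(S(mul(S(add(SZ, Z)), add(SSSZ, Z)))))
  step 12: S(S(S(add(add(SSSZ, Z), mul(add(SZ, Z), add(SSSZ, Z))))))
  step 13: S(S(S(add(S(add(SSZ, Z)), mul(add(SZ, Z), add(SSSZ, Z))))))
  step 14: S(S(S(S(add(add(SSZ, Z), mul(add(SZ, Z), add(SSSZ, Z)))))))
  step 15: S(S(S(S(add(S(add(SZ, Z)), mul(add(SZ, Z), add(SSSZ, Z)))))))
  step 16: S(S(S(S(S(add(add(SZ, Z), mul(add(SZ, Z), add(SSSZ, Z))))))))
  step 17: S(S(S(S(S(add(S(add(Z, Z)), mul(add(SZ, Z), add(SSSZ, Z))))))))
  step 18: S(S(S(S(S(S(add(add(Z, Z), mul(add(SZ, Z), add(SSSZ, Z)))))))))
  step 19: S(S(S(S(S(S(add(Z, mul(add(SZ, Z), add(SSSZ, Z)))))))))
  step 20: S(S(S(S(S(S(mul(add(SZ, Z), add(SSSZ, Z))))))))
  step 21: S(S(S(S(S(S(mul(S(add(Z, Z)), add(SSSZ, Z))))))))
  step 22: S(S(S(S(S(S(add(add(SSSZ, Z), mul(add(Z, Z), add(SSSZ, Z)))))))))
  step 23: S(S(S(S(S(S(add(S(add(SSZ, Z)), mul(add(Z, Z), add(SSSZ, Z)))))))))
  step 24: S(S(S(S(S(S(S(add(add(SSZ, Z), mul(add(Z, Z), add(SSSZ, Z))))))))))
  step 25: S(S(S(S(S(S(S(add(S(add(SZ, Z)), mul(add(Z, Z), add(SSSZ, Z))))))))))
  step 26: S(S(S(S(S(S(S(S(add(add(SZ, Z), mul(add(Z, Z), add(SSSZ, Z)))))))))))
  step 27: S(S(S(S(S(S(S(S(add(S(add(Z, Z)), mul(add(Z, Z), add(SSSZ, Z)))))))))))
  step 28: S(S(S(S(S(S(S(S(S(add(add(Z, Z), mul(add(Z, Z), add(SSSZ, Z))))))))))))
  step 29: S(S(S(S(S(S(S(S(S(add(Z, mul(add(Z, Z), add(SSSZ, Z))))))))))))
  step 30: S(S(S(S(S(S(S(S(S(mul(add(Z, Z), add(SSSZ, Z)))))))))))
  step 31: S(S(S(S(S(S(S(S(S(mul(Z, add(SSSZ, Z)))))))))))
  step 32: S^9(Z)

Term B:
  start: add(add(SSSZ, SSZ), mul(SSZ, SSZ))
  step 1: add(S(add(SSZ, SSZ)), mul(SSZ, SSZ))
  step 2: S(add(add(SSZ, SSZ), mul(SSZ, SSZ)))
  step 3: S(add(S(add(SZ, SSZ)), mul(SSZ, SSZ)))
  step 4: S(S(add(add(SZ, SSZ), mul(SSZ, SSZ))))
  step 5: S(S(add(S(add(Z, SSZ)), mul(SSZ, SSZ))))
  step 6: S(S(S(add(add(Z, SSZ), mul(SSZ, SSZ)))))
  step 7: S(S(S(add(SSZ, mul(SSZ, SSZ)))))
  step 8: S(S(S(S(add(SZ, mul(SSZ, SSZ))))))
  step 9: S(S(S(S(S(add(Z, mul(SSZ, SSZ)))))))
  step 10: S(S(S(S(S(mul(SSZ, SSZ))))))
  step 11: S(S(S(S(S(add(SSZ, mul(SZ, SSZ)))))))
  step 12: S(S(S(S(S(S(add(SZ, mul(SZ, SSZ))))))))
  step 13: S(S(S(S(S(S(S(add(Z, mul(SZ, SSZ)))))))))
  step 14: S(S(S(S(S(S(S(mul(SZ, SSZ))))))))
  step 15: S(S(S(S(S(S(S(add(SSZ, mul(Z, SSZ)))))))))
  step 16: S(S(S(S(S(S(S(S(add(SZ, mul(Z, SSZ))))))))))
  step 17: S(S(S(S(S(S(S(S(S(add(Z, mul(Z, SSZ)))))))))))
  step 18: S(S(S(S(S(S(S(S(S(mul(Z, SSZ))))))))))
  step 19: S^9(Z)

Answer: SAME — A ⇓ S^9(Z), B ⇓ S^9(Z)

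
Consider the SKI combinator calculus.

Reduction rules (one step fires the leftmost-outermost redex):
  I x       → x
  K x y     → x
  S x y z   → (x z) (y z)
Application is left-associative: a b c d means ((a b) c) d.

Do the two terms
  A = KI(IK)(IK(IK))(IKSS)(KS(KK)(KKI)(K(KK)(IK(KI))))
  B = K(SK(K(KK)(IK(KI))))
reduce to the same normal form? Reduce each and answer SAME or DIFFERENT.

Term A:
  start: KI(IK)(IK(IK))(IKSS)(KS(KK)(KKI)(K(KK)(IK(KI))))
  step 1: I(IK(IK))(IKSS)(KS(KK)(KKI)(K(KK)(IK(KI))))
  step 2: IK(IK)(IKSS)(KS(KK)(KKI)(K(KK)(IK(KI))))
  step 3: K(IK)(IKSS)(KS(KK)(KKI)(K(KK)(IK(KI))))
  step 4: IK(KS(KK)(KKI)(K(KK)(IK(KI))))
  step 5: K(KS(KK)(KKI)(K(KK)(IK(KI))))
  step 6: K(S(KKI)(K(KK)(IK(KI))))
  step 7: K(SK(K(KK)(IK(KI))))
  step 8: K(SK(KK))

Term B:
  start: K(SK(K(KK)(IK(KI))))
  step 1: K(SK(KK))

Answer: SAME — A ⇓ K(SK(KK)), B ⇓ K(SK(KK))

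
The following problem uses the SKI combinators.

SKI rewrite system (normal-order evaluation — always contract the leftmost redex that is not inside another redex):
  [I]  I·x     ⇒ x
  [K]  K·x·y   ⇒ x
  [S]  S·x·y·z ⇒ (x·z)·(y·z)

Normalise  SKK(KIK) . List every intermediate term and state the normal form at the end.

  start: SKK(KIK)
  step 1: K(KIK)(K(KIK))
  step 2: KIK
  step 3: I

Answer: normal form = I  (in 3 steps)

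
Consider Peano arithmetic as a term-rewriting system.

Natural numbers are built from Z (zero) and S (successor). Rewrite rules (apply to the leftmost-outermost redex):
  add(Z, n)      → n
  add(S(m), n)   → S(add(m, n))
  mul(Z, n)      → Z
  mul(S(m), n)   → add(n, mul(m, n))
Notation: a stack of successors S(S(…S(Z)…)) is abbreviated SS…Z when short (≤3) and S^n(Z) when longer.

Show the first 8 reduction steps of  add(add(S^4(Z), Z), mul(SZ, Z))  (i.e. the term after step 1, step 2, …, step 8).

Answer: after 8 steps: S(S(S(S(add(add(Z, Z), mul(SZ, Z))))))

Working:
  start: add(add(S^4(Z), Z), mul(SZ, Z))
  [1] add(S(add(SSSZ, Z)), mul(SZ, Z))
  [2] S(add(add(SSSZ, Z), mul(SZ, Z)))
  [3] S(add(S(add(SSZ, Z)), mul(SZ, Z)))
  [4] S(S(add(add(SSZ, Z), mul(SZ, Z))))
  [5] S(S(add(S(add(SZ, Z)), mul(SZ, Z))))
  [6] S(S(S(add(add(SZ, Z), mul(SZ, Z)))))
  [7] S(S(S(add(S(add(Z, Z)), mul(SZ, Z)))))
  [8] S(S(S(S(add(add(Z, Z), mul(SZ, Z))))))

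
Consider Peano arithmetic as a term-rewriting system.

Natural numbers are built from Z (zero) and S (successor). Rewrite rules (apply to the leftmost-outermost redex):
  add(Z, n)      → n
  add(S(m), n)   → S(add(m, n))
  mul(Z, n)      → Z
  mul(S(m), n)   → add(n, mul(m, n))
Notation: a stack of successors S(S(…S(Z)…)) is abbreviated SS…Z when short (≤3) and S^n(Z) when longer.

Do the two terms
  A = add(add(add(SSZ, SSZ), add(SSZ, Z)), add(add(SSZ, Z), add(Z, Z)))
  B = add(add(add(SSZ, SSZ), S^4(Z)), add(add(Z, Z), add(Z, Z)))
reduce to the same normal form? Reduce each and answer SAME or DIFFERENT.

Term A:
  start: add(add(add(SSZ, SSZ), add(SSZ, Z)), add(add(SSZ, Z), add(Z, Z)))
  step 1: add(add(S(add(SZ, SSZ)), add(SSZ, Z)), add(add(SSZ, Z), add(Z, Z)))
  step 2: add(S(add(add(SZ, SSZ), add(SSZ, Z))), add(add(SSZ, Z), add(Z, Z)))
  step 3: S(add(add(add(SZ, SSZ), add(SSZ, Z)), add(add(SSZ, Z), add(Z, Z))))
  step 4: S(add(add(S(add(Z, SSZ)), add(SSZ, Z)), add(add(SSZ, Z), add(Z, Z))))
  step 5: S(add(S(add(add(Z, SSZ), add(SSZ, Z))), add(add(SSZ, Z), add(Z, Z))))
  step 6: S(S(add(add(add(Z, SSZ), add(SSZ, Z)), add(add(SSZ, Z), add(Z, Z)))))
  step 7: S(S(add(add(SSZ, add(SSZ, Z)), add(add(SSZ, Z), add(Z, Z)))))
  step 8: S(S(add(S(add(SZ, add(SSZ, Z))), add(add(SSZ, Z), add(Z, Z)))))
  step 9: S(S(S(add(add(SZ, add(SSZ, Z)), add(add(SSZ, Z), add(Z, Z))))))
  step 10: S(S(S(add(S(add(Z, add(SSZ, Z))), add(add(SSZ, Z), add(Z, Z))))))
  step 11: S(S(S(S(add(add(Z, add(SSZ, Z)), add(add(SSZ, Z), add(Z, Z)))))))
  step 12: S(S(S(S(add(add(SSZ, Z), add(add(SSZ, Z), add(Z, Z)))))))
  step 13: S(S(S(S(add(S(add(SZ, Z)), add(add(SSZ, Z), add(Z, Z)))))))
  step 14: S(S(S(S(S(add(add(SZ, Z), add(add(SSZ, Z), add(Z, Z))))))))
  step 15: S(S(S(S(S(add(S(add(Z, Z)), add(add(SSZ, Z), add(Z, Z))))))))
  step 16: S(S(S(S(S(S(add(add(Z, Z), add(add(SSZ, Z), add(Z, Z)))))))))
  step 17: S(S(S(S(S(S(add(Z, add(add(SSZ, Z), add(Z, Z)))))))))
  step 18: S(S(S(S(S(S(add(add(SSZ, Z), add(Z, Z))))))))
  step 19: S(S(S(S(S(S(add(S(add(SZ, Z)), add(Z, Z))))))))
  step 20: S(S(S(S(S(S(S(add(add(SZ, Z), add(Z, Z)))))))))
  step 21: S(S(S(S(S(S(S(add(S(add(Z, Z)), add(Z, Z)))))))))
  step 22: S(S(S(S(S(S(S(S(add(add(Z, Z), add(Z, Z))))))))))
  step 23: S(S(S(S(S(S(S(S(add(Z, add(Z, Z))))))))))
  step 24: S(S(S(S(S(S(S(S(add(Z, Z)))))))))
  step 25: S^8(Z)

Term B:
  start: add(add(add(SSZ, SSZ), S^4(Z)), add(add(Z, Z), add(Z, Z)))
  step 1: add(add(S(add(SZ, SSZ)), S^4(Z)), add(add(Z, Z), add(Z, Z)))
  step 2: add(S(add(add(SZ, SSZ), S^4(Z))), add(add(Z, Z), add(Z, Z)))
  step 3: S(add(add(add(SZ, SSZ), S^4(Z)), add(add(Z, Z), add(Z, Z))))
  step 4: S(add(add(S(add(Z, SSZ)), S^4(Z)), add(add(Z, Z), add(Z, Z))))
  step 5: S(add(S(add(add(Z, SSZ), S^4(Z))), add(add(Z, Z), add(Z, Z))))
  step 6: S(S(add(add(add(Z, SSZ), S^4(Z)), add(add(Z, Z), add(Z, Z)))))
  step 7: S(S(add(add(SSZ, S^4(Z)), add(add(Z, Z), add(Z, Z)))))
  step 8: S(S(add(S(add(SZ, S^4(Z))), add(add(Z, Z), add(Z, Z)))))
  step 9: S(S(S(add(add(SZ, S^4(Z)), add(add(Z, Z), add(Z, Z))))))
  step 10: S(S(S(add(S(add(Z, S^4(Z))), add(add(Z, Z), add(Z, Z))))))
  step 11: S(S(S(S(add(add(Z, S^4(Z)), add(add(Z, Z), add(Z, Z)))))))
  step 12: S(S(S(S(add(S^4(Z), add(add(Z, Z), add(Z, Z)))))))
  step 13: S(S(S(S(S(add(SSSZ, add(add(Z, Z), add(Z, Z))))))))
  step 14: S(S(S(S(S(S(add(SSZ, add(add(Z, Z), add(Z, Z)))))))))
  step 15: S(S(S(S(S(S(S(add(SZ, add(add(Z, Z), add(Z, Z))))))))))
  step 16: S(S(S(S(S(S(S(S(add(Z, add(add(Z, Z), add(Z, Z)))))))))))
  step 17: S(S(S(S(S(S(S(S(add(add(Z, Z), add(Z, Z))))))))))
  step 18: S(S(S(S(S(S(S(S(add(Z, add(Z, Z))))))))))
  step 19: S(S(S(S(S(S(S(S(add(Z, Z)))))))))
  step 20: S^8(Z)

Answer: SAME — A ⇓ S^8(Z), B ⇓ S^8(Z)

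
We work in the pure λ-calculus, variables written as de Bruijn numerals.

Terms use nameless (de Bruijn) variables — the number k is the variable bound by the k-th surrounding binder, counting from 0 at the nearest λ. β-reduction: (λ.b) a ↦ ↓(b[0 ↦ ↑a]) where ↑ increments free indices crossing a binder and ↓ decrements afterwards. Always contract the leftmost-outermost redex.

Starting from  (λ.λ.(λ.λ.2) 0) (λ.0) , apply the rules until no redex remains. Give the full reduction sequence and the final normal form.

  start: (λ.λ.(λ.λ.2) 0) (λ.0)
  →1  λ.(λ.λ.2) 0
  →2  λ.λ.1

Answer: normal form = λ.λ.1  (in 2 steps)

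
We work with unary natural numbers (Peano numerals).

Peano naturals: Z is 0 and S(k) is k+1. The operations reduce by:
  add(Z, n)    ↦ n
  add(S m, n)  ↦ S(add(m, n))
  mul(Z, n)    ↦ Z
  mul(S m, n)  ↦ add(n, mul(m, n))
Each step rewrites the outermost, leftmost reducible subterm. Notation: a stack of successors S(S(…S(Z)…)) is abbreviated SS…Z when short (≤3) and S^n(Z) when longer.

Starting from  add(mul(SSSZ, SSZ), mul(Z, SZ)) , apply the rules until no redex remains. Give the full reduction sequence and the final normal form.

Answer: normal form = S^6(Z)  (in 21 steps)

Working:
  start: add(mul(SSSZ, SSZ), mul(Z, SZ))
  [1] add(add(SSZ, mul(SSZ, SSZ)), mul(Z, SZ))
  [2] add(S(add(SZ, mul(SSZ, SSZ))), mul(Z, SZ))
  [3] S(add(add(SZ, mul(SSZ, SSZ)), mul(Z, SZ)))
  [4] S(add(S(add(Z, mul(SSZ, SSZ))), mul(Z, SZ)))
  [5] S(S(add(add(Z, mul(SSZ, SSZ)), mul(Z, SZ))))
  [6] S(S(add(mul(SSZ, SSZ), mul(Z, SZ))))
  [7] S(S(add(add(SSZ, mul(SZ, SSZ)), mul(Z, SZ))))
  [8] S(S(add(S(add(SZ, mul(SZ, SSZ))), mul(Z, SZ))))
  [9] S(S(S(add(add(SZ, mul(SZ, SSZ)), mul(Z, SZ)))))
  [10] S(S(S(add(S(add(Z, mul(SZ, SSZ))), mul(Z, SZ)))))
  [11] S(S(S(S(add(add(Z, mul(SZ, SSZ)), mul(Z, SZ))))))
  [12] S(S(S(S(add(mul(SZ, SSZ), mul(Z, SZ))))))
  [13] S(S(S(S(add(add(SSZ, mul(Z, SSZ)), mul(Z, SZ))))))
  [14] S(S(S(S(add(S(add(SZ, mul(Z, SSZ))), mul(Z, SZ))))))
  [15] S(S(S(S(S(add(add(SZ, mul(Z, SSZ)), mul(Z, SZ)))))))
  [16] S(S(S(S(S(add(S(add(Z, mul(Z, SSZ))), mul(Z, SZ)))))))
  [17] S(S(S(S(S(S(add(add(Z, mul(Z, SSZ)), mul(Z, SZ))))))))
  [18] S(S(S(S(S(S(add(mul(Z, SSZ), mul(Z, SZ))))))))
  [19] S(S(S(S(S(S(add(Z, mul(Z, SZ))))))))
  [20] S(S(S(S(S(S(mul(Z, SZ)))))))
  [21] S^6(Z)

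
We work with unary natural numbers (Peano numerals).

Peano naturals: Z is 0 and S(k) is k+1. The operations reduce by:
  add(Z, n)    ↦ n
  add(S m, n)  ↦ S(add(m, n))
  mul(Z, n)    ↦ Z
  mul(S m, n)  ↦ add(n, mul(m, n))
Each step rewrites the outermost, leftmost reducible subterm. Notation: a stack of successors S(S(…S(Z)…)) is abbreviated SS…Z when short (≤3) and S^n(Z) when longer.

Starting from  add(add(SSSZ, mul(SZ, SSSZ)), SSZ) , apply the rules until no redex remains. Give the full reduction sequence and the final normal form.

Answer: normal form = S^8(Z)  (in 17 steps)

Derivation:
  start: add(add(SSSZ, mul(SZ, SSSZ)), SSZ)
  →1  add(S(add(SSZ, mul(SZ, SSSZ))), SSZ)
  →2  S(add(add(SSZ, mul(SZ, SSSZ)), SSZ))
  →3  S(add(S(add(SZ, mul(SZ, SSSZ))), SSZ))
  →4  S(S(add(add(SZ, mul(SZ, SSSZ)), SSZ)))
  →5  S(S(add(S(add(Z, mul(SZ, SSSZ))), SSZ)))
  →6  S(S(S(add(add(Z, mul(SZ, SSSZ)), SSZ))))
  →7  S(S(S(add(mul(SZ, SSSZ), SSZ))))
  →8  S(S(S(add(add(SSSZ, mul(Z, SSSZ)), SSZ))))
  →9  S(S(S(add(S(add(SSZ, mul(Z, SSSZ))), SSZ))))
  →10  S(S(S(S(add(add(SSZ, mul(Z, SSSZ)), SSZ)))))
  →11  S(S(S(S(add(S(add(SZ, mul(Z, SSSZ))), SSZ)))))
  →12  S(S(S(S(S(add(add(SZ, mul(Z, SSSZ)), SSZ))))))
  →13  S(S(S(S(S(add(S(add(Z, mul(Z, SSSZ))), SSZ))))))
  →14  S(S(S(S(S(S(add(add(Z, mul(Z, SSSZ)), SSZ)))))))
  →15  S(S(S(S(S(S(add(mul(Z, SSSZ), SSZ)))))))
  →16  S(S(S(S(S(S(add(Z, SSZ)))))))
  →17  S^8(Z)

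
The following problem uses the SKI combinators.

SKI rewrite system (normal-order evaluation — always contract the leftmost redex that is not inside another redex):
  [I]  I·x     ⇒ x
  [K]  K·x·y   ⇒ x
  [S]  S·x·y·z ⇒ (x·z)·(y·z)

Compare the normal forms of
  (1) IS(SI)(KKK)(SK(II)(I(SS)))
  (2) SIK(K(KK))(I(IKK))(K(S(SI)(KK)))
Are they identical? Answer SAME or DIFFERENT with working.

Term A:
  start: IS(SI)(KKK)(SK(II)(I(SS)))
  step 1: S(SI)(KKK)(SK(II)(I(SS)))
  step 2: SI(SK(II)(I(SS)))(KKK(SK(II)(I(SS))))
  step 3: I(KKK(SK(II)(I(SS))))(SK(II)(I(SS))(KKK(SK(II)(I(SS)))))
  step 4: KKK(SK(II)(I(SS)))(SK(II)(I(SS))(KKK(SK(II)(I(SS)))))
  step 5: K(SK(II)(I(SS)))(SK(II)(I(SS))(KKK(SK(II)(I(SS)))))
  step 6: SK(II)(I(SS))
  step 7: K(I(SS))(II(I(SS)))
  step 8: I(SS)
  step 9: SS

Term B:
  start: SIK(K(KK))(I(IKK))(K(S(SI)(KK)))
  step 1: I(K(KK))(K(K(KK)))(I(IKK))(K(S(SI)(KK)))
  step 2: K(KK)(K(K(KK)))(I(IKK))(K(S(SI)(KK)))
  step 3: KK(I(IKK))(K(S(SI)(KK)))
  step 4: K(K(S(SI)(KK)))

Answer: DIFFERENT — A ⇓ SS, B ⇓ K(K(S(SI)(KK)))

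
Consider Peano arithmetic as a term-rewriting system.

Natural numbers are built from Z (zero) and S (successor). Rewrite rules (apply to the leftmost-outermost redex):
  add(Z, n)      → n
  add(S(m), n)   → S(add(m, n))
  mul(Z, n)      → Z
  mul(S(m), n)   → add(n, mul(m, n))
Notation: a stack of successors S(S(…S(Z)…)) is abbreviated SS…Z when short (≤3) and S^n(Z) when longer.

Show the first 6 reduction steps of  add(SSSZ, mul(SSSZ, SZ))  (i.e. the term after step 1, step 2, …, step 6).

Answer: after 6 steps: S(S(S(S(add(Z, mul(SSZ, SZ))))))

Derivation:
  start: add(SSSZ, mul(SSSZ, SZ))
  [1] S(add(SSZ, mul(SSSZ, SZ)))
  [2] S(S(add(SZ, mul(SSSZ, SZ))))
  [3] S(S(S(add(Z, mul(SSSZ, SZ)))))
  [4] S(S(S(mul(SSSZ, SZ))))
  [5] S(S(S(add(SZ, mul(SSZ, SZ)))))
  [6] S(S(S(S(add(Z, mul(SSZ, SZ))))))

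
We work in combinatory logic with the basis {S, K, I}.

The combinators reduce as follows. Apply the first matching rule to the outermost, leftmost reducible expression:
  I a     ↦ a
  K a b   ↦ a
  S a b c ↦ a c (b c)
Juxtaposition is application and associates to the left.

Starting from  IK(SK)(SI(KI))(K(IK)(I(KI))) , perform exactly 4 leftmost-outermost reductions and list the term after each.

  start: IK(SK)(SI(KI))(K(IK)(I(KI)))
  [1] K(SK)(SI(KI))(K(IK)(I(KI)))
  [2] SK(K(IK)(I(KI)))
  [3] SK(IK)
  [4] SKK

Answer: after 4 steps: SKK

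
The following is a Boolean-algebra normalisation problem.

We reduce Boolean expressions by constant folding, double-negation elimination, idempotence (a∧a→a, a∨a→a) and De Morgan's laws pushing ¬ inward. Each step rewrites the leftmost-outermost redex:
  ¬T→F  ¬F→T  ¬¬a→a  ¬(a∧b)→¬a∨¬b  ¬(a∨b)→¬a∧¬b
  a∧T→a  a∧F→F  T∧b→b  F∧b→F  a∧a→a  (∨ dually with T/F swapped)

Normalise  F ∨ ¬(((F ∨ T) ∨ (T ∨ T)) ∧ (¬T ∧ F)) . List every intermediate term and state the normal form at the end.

Answer: normal form = T  (in 12 steps)

Reduction:
  start: F ∨ ¬(((F ∨ T) ∨ (T ∨ T)) ∧ (¬T ∧ F))
  →1  ¬(((F ∨ T) ∨ (T ∨ T)) ∧ (¬T ∧ F))
  →2  ¬((F ∨ T) ∨ (T ∨ T)) ∨ ¬(¬T ∧ F)
  →3  (¬(F ∨ T) ∧ ¬(T ∨ T)) ∨ ¬(¬T ∧ F)
  →4  ((¬F ∧ ¬T) ∧ ¬(T ∨ T)) ∨ ¬(¬T ∧ F)
  →5  ((T ∧ ¬T) ∧ ¬(T ∨ T)) ∨ ¬(¬T ∧ F)
  →6  (¬T ∧ ¬(T ∨ T)) ∨ ¬(¬T ∧ F)
  →7  (F ∧ ¬(T ∨ T)) ∨ ¬(¬T ∧ F)
  →8  F ∨ ¬(¬T ∧ F)
  →9  ¬(¬T ∧ F)
  →10  ¬¬T ∨ ¬F
  →11  T ∨ ¬F
  →12  T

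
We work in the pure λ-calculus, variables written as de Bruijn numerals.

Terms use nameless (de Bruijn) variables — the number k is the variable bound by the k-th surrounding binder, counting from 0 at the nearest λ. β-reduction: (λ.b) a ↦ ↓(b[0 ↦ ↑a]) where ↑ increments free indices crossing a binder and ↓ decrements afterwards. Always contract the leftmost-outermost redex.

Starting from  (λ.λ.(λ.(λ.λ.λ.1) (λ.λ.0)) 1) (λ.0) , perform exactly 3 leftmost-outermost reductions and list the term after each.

  start: (λ.λ.(λ.(λ.λ.λ.1) (λ.λ.0)) 1) (λ.0)
  →1  λ.(λ.(λ.λ.λ.1) (λ.λ.0)) (λ.0)
  →2  λ.(λ.λ.λ.1) (λ.λ.0)
  →3  λ.λ.λ.1

Answer: after 3 steps: λ.λ.λ.1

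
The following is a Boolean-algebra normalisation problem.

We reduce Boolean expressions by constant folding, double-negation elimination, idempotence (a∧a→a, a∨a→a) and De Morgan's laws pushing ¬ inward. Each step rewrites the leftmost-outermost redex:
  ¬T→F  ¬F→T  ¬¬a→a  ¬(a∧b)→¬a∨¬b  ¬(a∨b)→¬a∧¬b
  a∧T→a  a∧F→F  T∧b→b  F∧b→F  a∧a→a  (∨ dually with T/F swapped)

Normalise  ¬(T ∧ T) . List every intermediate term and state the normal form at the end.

Answer: normal form = F  (in 3 steps)

Working:
  start: ¬(T ∧ T)
  step 1: ¬T ∨ ¬T
  step 2: ¬T
  step 3: F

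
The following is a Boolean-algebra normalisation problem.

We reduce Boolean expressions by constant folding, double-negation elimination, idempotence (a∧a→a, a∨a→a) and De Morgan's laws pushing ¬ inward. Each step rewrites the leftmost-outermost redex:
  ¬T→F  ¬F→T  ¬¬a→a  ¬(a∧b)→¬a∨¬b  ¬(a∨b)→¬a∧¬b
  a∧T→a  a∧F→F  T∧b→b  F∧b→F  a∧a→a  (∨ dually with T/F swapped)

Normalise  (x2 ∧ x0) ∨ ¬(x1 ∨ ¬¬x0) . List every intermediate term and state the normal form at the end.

  start: (x2 ∧ x0) ∨ ¬(x1 ∨ ¬¬x0)
  →1  (x2 ∧ x0) ∨ (¬x1 ∧ ¬¬¬x0)
  →2  (x2 ∧ x0) ∨ (¬x1 ∧ ¬x0)

Answer: normal form = (x2 ∧ x0) ∨ (¬x1 ∧ ¬x0)  (in 2 steps)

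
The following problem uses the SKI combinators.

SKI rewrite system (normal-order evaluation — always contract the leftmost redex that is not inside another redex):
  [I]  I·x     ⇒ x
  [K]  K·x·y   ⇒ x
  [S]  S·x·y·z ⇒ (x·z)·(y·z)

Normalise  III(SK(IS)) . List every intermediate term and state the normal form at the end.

Answer: normal form = SKS  (in 4 steps)

Working:
  start: III(SK(IS))
  [1] II(SK(IS))
  [2] I(SK(IS))
  [3] SK(IS)
  [4] SKS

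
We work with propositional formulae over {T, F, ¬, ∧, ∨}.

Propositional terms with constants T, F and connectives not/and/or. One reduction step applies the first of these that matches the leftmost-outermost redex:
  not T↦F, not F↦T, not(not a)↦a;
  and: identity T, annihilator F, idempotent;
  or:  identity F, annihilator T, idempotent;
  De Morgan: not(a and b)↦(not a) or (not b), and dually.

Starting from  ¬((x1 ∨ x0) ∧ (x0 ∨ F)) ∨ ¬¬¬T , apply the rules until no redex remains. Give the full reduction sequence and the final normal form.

  start: ¬((x1 ∨ x0) ∧ (x0 ∨ F)) ∨ ¬¬¬T
  step 1: (¬(x1 ∨ x0) ∨ ¬(x0 ∨ F)) ∨ ¬¬¬T
  step 2: ((¬x1 ∧ ¬x0) ∨ ¬(x0 ∨ F)) ∨ ¬¬¬T
  step 3: ((¬x1 ∧ ¬x0) ∨ (¬x0 ∧ ¬F)) ∨ ¬¬¬T
  step 4: ((¬x1 ∧ ¬x0) ∨ (¬x0 ∧ T)) ∨ ¬¬¬T
  step 5: ((¬x1 ∧ ¬x0) ∨ ¬x0) ∨ ¬¬¬T
  step 6: ((¬x1 ∧ ¬x0) ∨ ¬x0) ∨ ¬T
  step 7: ((¬x1 ∧ ¬x0) ∨ ¬x0) ∨ F
  step 8: (¬x1 ∧ ¬x0) ∨ ¬x0

Answer: normal form = (¬x1 ∧ ¬x0) ∨ ¬x0  (in 8 steps)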